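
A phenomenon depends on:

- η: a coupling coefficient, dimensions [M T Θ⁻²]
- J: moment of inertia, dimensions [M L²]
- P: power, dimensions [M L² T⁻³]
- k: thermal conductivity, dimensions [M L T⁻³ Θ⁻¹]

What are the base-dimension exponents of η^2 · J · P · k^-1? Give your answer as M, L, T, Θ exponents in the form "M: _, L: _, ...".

Collect each base-dimension exponent across the product:
  M: 2·(1) + (1) + (1) − (1) = 3
  L: 2·(0) + (2) + (2) − (1) = 3
  T: 2·(1) + (0) + (-3) − (-3) = 2
  Θ: 2·(-2) + (0) + (0) − (-1) = -3
So the dimensions are [M³ L³ T² Θ⁻³].

M: 3, L: 3, T: 2, Θ: -3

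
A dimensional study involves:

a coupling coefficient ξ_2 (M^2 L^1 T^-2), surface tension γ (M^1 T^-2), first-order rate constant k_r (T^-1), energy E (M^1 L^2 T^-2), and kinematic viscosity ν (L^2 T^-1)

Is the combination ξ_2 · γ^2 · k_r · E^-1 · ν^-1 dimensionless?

no

Sum the exponent of each base dimension across the product:
  M: [ξ_2]_M + 2·[γ]_M + [k_r]_M − [E]_M − [ν]_M = (2) + 2·(1) + (0) − (1) − (0) = 3
  L: [ξ_2]_L + 2·[γ]_L + [k_r]_L − [E]_L − [ν]_L = (1) + 2·(0) + (0) − (2) − (2) = -3
  T: [ξ_2]_T + 2·[γ]_T + [k_r]_T − [E]_T − [ν]_T = (-2) + 2·(-2) + (-1) − (-2) − (-1) = -4
Net dimensions [M³ L⁻³ T⁻⁴] ≠ [1] — not dimensionless.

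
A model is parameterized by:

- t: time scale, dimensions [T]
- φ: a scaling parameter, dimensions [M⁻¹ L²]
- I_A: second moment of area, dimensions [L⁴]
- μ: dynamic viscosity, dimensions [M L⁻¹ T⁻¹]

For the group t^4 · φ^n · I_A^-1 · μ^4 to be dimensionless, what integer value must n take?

4

Balance the M exponent: (-1)·n from φ, plus 4·(0) − (0) + 4·(1) = 4 from the rest, must sum to zero.
−n + 4 = 0, so n = 4.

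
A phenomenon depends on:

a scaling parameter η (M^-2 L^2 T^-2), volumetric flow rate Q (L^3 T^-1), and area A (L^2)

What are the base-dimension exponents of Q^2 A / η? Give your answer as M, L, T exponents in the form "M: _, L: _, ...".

M: 2, L: 6, T: 0

Collect each base-dimension exponent across the product:
  M: −(-2) + 2·(0) + (0) = 2
  L: −(2) + 2·(3) + (2) = 6
  T: −(-2) + 2·(-1) + (0) = 0
So the dimensions are [M² L⁶].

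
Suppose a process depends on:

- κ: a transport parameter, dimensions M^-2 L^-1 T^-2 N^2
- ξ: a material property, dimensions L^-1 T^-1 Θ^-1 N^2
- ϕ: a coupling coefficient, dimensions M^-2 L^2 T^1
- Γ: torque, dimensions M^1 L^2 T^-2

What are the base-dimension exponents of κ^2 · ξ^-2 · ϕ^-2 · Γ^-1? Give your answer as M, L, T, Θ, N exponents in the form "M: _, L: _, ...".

M: -1, L: -6, T: -2, Θ: 2, N: 0

Collect each base-dimension exponent across the product:
  M: 2·(-2) − 2·(0) − 2·(-2) − (1) = -1
  L: 2·(-1) − 2·(-1) − 2·(2) − (2) = -6
  T: 2·(-2) − 2·(-1) − 2·(1) − (-2) = -2
  Θ: 2·(0) − 2·(-1) − 2·(0) − (0) = 2
  N: 2·(2) − 2·(2) − 2·(0) − (0) = 0
So the dimensions are [M⁻¹ L⁻⁶ T⁻² Θ²].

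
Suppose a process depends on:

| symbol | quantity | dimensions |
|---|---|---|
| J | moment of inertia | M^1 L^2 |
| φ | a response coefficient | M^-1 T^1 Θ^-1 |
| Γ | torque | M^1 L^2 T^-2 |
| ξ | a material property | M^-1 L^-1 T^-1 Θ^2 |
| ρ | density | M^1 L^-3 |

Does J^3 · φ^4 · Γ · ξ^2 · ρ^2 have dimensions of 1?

Sum the exponent of each base dimension across the product:
  M: 3·[J]_M + 4·[φ]_M + [Γ]_M + 2·[ξ]_M + 2·[ρ]_M = 3·(1) + 4·(-1) + (1) + 2·(-1) + 2·(1) = 0
  L: 3·[J]_L + 4·[φ]_L + [Γ]_L + 2·[ξ]_L + 2·[ρ]_L = 3·(2) + 4·(0) + (2) + 2·(-1) + 2·(-3) = 0
  T: 3·[J]_T + 4·[φ]_T + [Γ]_T + 2·[ξ]_T + 2·[ρ]_T = 3·(0) + 4·(1) + (-2) + 2·(-1) + 2·(0) = 0
  Θ: 3·[J]_Θ + 4·[φ]_Θ + [Γ]_Θ + 2·[ξ]_Θ + 2·[ρ]_Θ = 3·(0) + 4·(-1) + (0) + 2·(2) + 2·(0) = 0
All base exponents vanish — dimensionless.

yes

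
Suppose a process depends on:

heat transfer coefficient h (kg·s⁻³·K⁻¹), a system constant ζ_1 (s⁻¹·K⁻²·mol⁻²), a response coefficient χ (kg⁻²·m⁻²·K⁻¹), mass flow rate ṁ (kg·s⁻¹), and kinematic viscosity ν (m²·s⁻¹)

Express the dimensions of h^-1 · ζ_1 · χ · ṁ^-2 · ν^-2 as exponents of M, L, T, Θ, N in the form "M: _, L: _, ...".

Collect each base-dimension exponent across the product:
  M: −(1) + (0) + (-2) − 2·(1) − 2·(0) = -5
  L: −(0) + (0) + (-2) − 2·(0) − 2·(2) = -6
  T: −(-3) + (-1) + (0) − 2·(-1) − 2·(-1) = 6
  Θ: −(-1) + (-2) + (-1) − 2·(0) − 2·(0) = -2
  N: −(0) + (-2) + (0) − 2·(0) − 2·(0) = -2
So the dimensions are [M⁻⁵ L⁻⁶ T⁶ Θ⁻² N⁻²].

M: -5, L: -6, T: 6, Θ: -2, N: -2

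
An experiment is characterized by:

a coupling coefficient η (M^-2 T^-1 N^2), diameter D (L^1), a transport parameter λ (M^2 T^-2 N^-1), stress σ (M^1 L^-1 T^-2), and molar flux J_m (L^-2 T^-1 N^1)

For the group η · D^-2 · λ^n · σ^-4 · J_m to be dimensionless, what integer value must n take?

3

Balance the M exponent: (2)·n from λ, plus (-2) − 2·(0) − 4·(1) + (0) = -6 from the rest, must sum to zero.
2n − 6 = 0, so n = 3.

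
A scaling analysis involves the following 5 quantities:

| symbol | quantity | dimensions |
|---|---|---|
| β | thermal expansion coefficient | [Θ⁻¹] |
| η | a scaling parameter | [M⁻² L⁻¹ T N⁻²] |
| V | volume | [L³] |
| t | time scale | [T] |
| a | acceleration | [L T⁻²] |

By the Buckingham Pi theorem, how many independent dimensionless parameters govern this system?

1

There are 5 variables and 5 base dimensions (M, L, T, Θ, N).
The dimension matrix has rank 4 (less than 5: the dimension vectors are linearly dependent).
Independent dimensionless groups: 5 − 4 = 1.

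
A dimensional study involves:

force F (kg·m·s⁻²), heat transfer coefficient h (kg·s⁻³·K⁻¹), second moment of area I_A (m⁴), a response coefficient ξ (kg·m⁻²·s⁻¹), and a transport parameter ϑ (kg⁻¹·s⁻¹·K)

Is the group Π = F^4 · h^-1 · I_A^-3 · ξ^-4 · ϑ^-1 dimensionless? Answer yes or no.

Sum the exponent of each base dimension across the product:
  M: 4·[F]_M − [h]_M − 3·[I_A]_M − 4·[ξ]_M − [ϑ]_M = 4·(1) − (1) − 3·(0) − 4·(1) − (-1) = 0
  L: 4·[F]_L − [h]_L − 3·[I_A]_L − 4·[ξ]_L − [ϑ]_L = 4·(1) − (0) − 3·(4) − 4·(-2) − (0) = 0
  T: 4·[F]_T − [h]_T − 3·[I_A]_T − 4·[ξ]_T − [ϑ]_T = 4·(-2) − (-3) − 3·(0) − 4·(-1) − (-1) = 0
  Θ: 4·[F]_Θ − [h]_Θ − 3·[I_A]_Θ − 4·[ξ]_Θ − [ϑ]_Θ = 4·(0) − (-1) − 3·(0) − 4·(0) − (1) = 0
All base exponents vanish — dimensionless.

yes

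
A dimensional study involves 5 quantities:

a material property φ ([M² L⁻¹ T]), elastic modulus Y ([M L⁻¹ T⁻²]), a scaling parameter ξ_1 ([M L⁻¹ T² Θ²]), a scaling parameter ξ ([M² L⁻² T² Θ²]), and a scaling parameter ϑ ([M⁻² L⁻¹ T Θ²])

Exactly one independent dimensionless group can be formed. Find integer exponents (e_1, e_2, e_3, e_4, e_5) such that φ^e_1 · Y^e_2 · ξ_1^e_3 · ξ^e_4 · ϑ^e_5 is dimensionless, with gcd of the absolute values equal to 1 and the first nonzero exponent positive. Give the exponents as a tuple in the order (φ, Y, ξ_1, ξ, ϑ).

(3, 1, 3, -4, 1)

M: e_1·(2) + e_2·(1) + e_3·(1) + e_4·(2) + e_5·(-2) = 0
L: e_1·(-1) + e_2·(-1) + e_3·(-1) + e_4·(-2) + e_5·(-1) = 0
T: e_1·(1) + e_2·(-2) + e_3·(2) + e_4·(2) + e_5·(1) = 0
Θ: e_1·(0) + e_2·(0) + e_3·(2) + e_4·(2) + e_5·(2) = 0
Solving this homogeneous linear system for the smallest-integer solution (first nonzero entry positive) gives (3, 1, 3, -4, 1).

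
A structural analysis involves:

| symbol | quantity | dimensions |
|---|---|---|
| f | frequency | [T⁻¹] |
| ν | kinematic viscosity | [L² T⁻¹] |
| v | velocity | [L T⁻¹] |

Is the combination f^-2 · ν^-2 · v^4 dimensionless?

Sum the exponent of each base dimension across the product:
  L: −2·[f]_L − 2·[ν]_L + 4·[v]_L = −2·(0) − 2·(2) + 4·(1) = 0
  T: −2·[f]_T − 2·[ν]_T + 4·[v]_T = −2·(-1) − 2·(-1) + 4·(-1) = 0
All base exponents vanish — dimensionless.

yes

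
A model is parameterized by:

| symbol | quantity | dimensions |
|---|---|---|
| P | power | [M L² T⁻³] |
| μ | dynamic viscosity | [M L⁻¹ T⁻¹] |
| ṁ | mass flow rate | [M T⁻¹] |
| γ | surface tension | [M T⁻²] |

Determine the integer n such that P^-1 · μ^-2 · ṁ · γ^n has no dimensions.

Balance the M exponent: (1)·n from γ, plus −(1) − 2·(1) + (1) = -2 from the rest, must sum to zero.
n − 2 = 0, so n = 2.

2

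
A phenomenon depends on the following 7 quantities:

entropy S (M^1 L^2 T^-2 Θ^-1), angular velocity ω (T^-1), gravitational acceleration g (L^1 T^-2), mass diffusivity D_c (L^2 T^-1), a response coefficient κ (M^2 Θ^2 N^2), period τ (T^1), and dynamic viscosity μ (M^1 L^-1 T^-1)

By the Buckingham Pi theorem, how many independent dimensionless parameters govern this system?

There are 7 variables and 5 base dimensions (M, L, T, Θ, N).
The dimension matrix has rank 5.
Independent dimensionless groups: 7 − 5 = 2.

2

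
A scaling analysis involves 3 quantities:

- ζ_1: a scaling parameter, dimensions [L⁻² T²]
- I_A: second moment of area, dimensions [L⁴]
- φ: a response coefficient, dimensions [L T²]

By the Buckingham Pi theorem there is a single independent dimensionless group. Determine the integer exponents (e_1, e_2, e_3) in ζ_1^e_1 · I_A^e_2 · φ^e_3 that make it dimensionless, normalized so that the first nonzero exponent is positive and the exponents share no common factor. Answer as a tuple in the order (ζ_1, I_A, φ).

L: e_1·(-2) + e_2·(4) + e_3·(1) = 0
T: e_1·(2) + e_2·(0) + e_3·(2) = 0
Solving this homogeneous linear system for the smallest-integer solution (first nonzero entry positive) gives (4, 3, -4).

(4, 3, -4)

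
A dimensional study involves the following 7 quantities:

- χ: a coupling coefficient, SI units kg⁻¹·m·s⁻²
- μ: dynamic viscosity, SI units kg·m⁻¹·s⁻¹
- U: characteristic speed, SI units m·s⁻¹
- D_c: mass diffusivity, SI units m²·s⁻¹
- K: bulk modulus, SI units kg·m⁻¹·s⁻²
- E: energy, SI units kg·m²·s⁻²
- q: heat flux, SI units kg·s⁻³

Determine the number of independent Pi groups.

There are 7 variables and 3 base dimensions (M, L, T).
The dimension matrix has rank 3.
Independent dimensionless groups: 7 − 3 = 4.

4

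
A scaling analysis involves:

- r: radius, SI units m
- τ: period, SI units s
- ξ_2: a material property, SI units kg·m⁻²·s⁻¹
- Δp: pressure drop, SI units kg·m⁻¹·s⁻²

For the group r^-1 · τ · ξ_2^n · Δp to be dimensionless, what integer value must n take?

-1

Balance the M exponent: (1)·n from ξ_2, plus −(0) + (0) + (1) = 1 from the rest, must sum to zero.
n + 1 = 0, so n = -1.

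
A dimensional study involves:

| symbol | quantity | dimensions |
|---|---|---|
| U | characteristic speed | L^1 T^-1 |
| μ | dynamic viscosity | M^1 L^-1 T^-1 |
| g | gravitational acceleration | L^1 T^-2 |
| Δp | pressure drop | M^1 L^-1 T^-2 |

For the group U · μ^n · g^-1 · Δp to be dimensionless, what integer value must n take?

-1

Balance the M exponent: (1)·n from μ, plus (0) − (0) + (1) = 1 from the rest, must sum to zero.
n + 1 = 0, so n = -1.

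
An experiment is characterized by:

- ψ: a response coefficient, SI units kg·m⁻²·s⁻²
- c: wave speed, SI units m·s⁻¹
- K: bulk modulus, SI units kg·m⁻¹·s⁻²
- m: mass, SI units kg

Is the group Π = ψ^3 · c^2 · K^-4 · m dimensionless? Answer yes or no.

yes

Sum the exponent of each base dimension across the product:
  M: 3·[ψ]_M + 2·[c]_M − 4·[K]_M + [m]_M = 3·(1) + 2·(0) − 4·(1) + (1) = 0
  L: 3·[ψ]_L + 2·[c]_L − 4·[K]_L + [m]_L = 3·(-2) + 2·(1) − 4·(-1) + (0) = 0
  T: 3·[ψ]_T + 2·[c]_T − 4·[K]_T + [m]_T = 3·(-2) + 2·(-1) − 4·(-2) + (0) = 0
All base exponents vanish — dimensionless.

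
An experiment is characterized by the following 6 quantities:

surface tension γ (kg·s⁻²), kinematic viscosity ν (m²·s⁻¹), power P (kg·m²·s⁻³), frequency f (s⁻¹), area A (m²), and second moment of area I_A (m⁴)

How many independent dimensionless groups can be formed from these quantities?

There are 6 variables and 3 base dimensions (M, L, T).
The dimension matrix has rank 3.
Independent dimensionless groups: 6 − 3 = 3.

3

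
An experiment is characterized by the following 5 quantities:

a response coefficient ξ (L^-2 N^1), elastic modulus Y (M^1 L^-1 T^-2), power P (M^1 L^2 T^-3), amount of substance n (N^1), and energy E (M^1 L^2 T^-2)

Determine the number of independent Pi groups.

1

There are 5 variables and 4 base dimensions (M, L, T, N).
The dimension matrix has rank 4.
Independent dimensionless groups: 5 − 4 = 1.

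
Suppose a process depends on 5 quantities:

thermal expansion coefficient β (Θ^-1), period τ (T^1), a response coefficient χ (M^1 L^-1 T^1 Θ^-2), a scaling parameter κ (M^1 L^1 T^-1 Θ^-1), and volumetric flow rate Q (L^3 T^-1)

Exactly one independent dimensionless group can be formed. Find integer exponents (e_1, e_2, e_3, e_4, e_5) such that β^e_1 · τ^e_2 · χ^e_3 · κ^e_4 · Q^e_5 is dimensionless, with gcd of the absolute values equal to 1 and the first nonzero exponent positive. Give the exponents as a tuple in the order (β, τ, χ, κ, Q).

M: e_1·(0) + e_2·(0) + e_3·(1) + e_4·(1) + e_5·(0) = 0
L: e_1·(0) + e_2·(0) + e_3·(-1) + e_4·(1) + e_5·(3) = 0
T: e_1·(0) + e_2·(1) + e_3·(1) + e_4·(-1) + e_5·(-1) = 0
Θ: e_1·(-1) + e_2·(0) + e_3·(-2) + e_4·(-1) + e_5·(0) = 0
Solving this homogeneous linear system for the smallest-integer solution (first nonzero entry positive) gives (3, 4, -3, 3, -2).

(3, 4, -3, 3, -2)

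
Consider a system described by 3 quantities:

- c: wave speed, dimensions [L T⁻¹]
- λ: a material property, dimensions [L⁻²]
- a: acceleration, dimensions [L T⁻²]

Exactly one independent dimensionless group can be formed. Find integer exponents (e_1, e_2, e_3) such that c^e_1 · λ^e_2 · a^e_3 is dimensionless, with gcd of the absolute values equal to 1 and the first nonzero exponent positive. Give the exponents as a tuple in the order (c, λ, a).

L: e_1·(1) + e_2·(-2) + e_3·(1) = 0
T: e_1·(-1) + e_2·(0) + e_3·(-2) = 0
Solving this homogeneous linear system for the smallest-integer solution (first nonzero entry positive) gives (4, 1, -2).

(4, 1, -2)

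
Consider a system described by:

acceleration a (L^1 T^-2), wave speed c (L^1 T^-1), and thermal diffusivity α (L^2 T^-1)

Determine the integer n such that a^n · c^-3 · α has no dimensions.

1

Balance the L exponent: (1)·n from a, plus −3·(1) + (2) = -1 from the rest, must sum to zero.
n − 1 = 0, so n = 1.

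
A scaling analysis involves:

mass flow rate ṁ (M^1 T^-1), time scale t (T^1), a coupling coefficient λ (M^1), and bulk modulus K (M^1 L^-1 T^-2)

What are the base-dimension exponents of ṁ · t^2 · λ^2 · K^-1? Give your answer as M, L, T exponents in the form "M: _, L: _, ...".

Collect each base-dimension exponent across the product:
  M: (1) + 2·(0) + 2·(1) − (1) = 2
  L: (0) + 2·(0) + 2·(0) − (-1) = 1
  T: (-1) + 2·(1) + 2·(0) − (-2) = 3
So the dimensions are [M² L T³].

M: 2, L: 1, T: 3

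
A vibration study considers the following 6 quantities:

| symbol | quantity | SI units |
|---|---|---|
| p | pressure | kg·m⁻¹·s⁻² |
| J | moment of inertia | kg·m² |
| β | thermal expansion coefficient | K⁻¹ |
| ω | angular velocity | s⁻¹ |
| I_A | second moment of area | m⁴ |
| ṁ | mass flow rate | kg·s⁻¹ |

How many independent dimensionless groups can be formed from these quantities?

2

There are 6 variables and 4 base dimensions (M, L, T, Θ).
The dimension matrix has rank 4.
Independent dimensionless groups: 6 − 4 = 2.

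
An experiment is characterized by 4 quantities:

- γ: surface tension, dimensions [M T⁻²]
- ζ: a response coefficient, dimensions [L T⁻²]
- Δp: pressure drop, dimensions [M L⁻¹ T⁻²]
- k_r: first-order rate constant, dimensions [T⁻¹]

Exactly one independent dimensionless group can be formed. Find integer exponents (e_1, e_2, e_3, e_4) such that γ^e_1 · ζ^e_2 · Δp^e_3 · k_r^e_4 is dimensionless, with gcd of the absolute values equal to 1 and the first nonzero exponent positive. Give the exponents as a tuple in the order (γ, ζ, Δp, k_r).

M: e_1·(1) + e_2·(0) + e_3·(1) + e_4·(0) = 0
L: e_1·(0) + e_2·(1) + e_3·(-1) + e_4·(0) = 0
T: e_1·(-2) + e_2·(-2) + e_3·(-2) + e_4·(-1) = 0
Solving this homogeneous linear system for the smallest-integer solution (first nonzero entry positive) gives (1, -1, -1, 2).

(1, -1, -1, 2)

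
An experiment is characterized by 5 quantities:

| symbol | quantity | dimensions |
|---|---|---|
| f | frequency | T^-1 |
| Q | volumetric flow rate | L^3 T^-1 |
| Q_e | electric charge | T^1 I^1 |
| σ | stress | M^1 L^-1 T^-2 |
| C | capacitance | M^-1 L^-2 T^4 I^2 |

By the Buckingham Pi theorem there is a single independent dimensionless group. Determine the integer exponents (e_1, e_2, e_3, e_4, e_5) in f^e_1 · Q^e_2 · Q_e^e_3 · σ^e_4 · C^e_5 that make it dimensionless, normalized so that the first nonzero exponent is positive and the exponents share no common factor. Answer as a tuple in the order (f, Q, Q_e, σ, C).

M: e_1·(0) + e_2·(0) + e_3·(0) + e_4·(1) + e_5·(-1) = 0
L: e_1·(0) + e_2·(3) + e_3·(0) + e_4·(-1) + e_5·(-2) = 0
T: e_1·(-1) + e_2·(-1) + e_3·(1) + e_4·(-2) + e_5·(4) = 0
I: e_1·(0) + e_2·(0) + e_3·(1) + e_4·(0) + e_5·(2) = 0
Solving this homogeneous linear system for the smallest-integer solution (first nonzero entry positive) gives (1, -1, 2, -1, -1).

(1, -1, 2, -1, -1)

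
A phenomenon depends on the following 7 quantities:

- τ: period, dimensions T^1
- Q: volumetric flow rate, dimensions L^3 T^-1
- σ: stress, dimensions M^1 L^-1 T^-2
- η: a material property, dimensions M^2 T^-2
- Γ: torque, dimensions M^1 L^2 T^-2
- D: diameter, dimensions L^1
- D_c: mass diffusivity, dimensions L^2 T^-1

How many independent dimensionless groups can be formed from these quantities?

4

There are 7 variables and 3 base dimensions (M, L, T).
The dimension matrix has rank 3.
Independent dimensionless groups: 7 − 3 = 4.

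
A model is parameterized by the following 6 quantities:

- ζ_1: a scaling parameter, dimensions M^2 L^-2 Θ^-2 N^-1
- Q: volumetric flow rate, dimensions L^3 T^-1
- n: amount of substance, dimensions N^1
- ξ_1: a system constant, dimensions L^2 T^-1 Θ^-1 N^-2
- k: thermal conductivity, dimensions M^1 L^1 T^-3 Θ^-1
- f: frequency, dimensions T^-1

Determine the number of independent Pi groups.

There are 6 variables and 5 base dimensions (M, L, T, Θ, N).
The dimension matrix has rank 5.
Independent dimensionless groups: 6 − 5 = 1.

1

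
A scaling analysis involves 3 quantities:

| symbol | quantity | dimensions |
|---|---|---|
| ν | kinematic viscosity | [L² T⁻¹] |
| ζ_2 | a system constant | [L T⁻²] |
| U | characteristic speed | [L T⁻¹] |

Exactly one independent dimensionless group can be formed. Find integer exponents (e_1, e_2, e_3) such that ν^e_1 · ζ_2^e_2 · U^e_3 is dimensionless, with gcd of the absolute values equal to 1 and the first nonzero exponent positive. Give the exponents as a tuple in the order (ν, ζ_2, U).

L: e_1·(2) + e_2·(1) + e_3·(1) = 0
T: e_1·(-1) + e_2·(-2) + e_3·(-1) = 0
Solving this homogeneous linear system for the smallest-integer solution (first nonzero entry positive) gives (1, 1, -3).

(1, 1, -3)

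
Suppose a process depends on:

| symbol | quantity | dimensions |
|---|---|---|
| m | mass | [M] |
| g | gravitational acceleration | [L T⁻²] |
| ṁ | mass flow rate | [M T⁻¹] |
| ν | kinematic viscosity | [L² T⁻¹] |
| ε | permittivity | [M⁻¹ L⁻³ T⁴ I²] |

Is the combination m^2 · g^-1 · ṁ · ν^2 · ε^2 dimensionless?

no

Sum the exponent of each base dimension across the product:
  M: 2·[m]_M − [g]_M + [ṁ]_M + 2·[ν]_M + 2·[ε]_M = 2·(1) − (0) + (1) + 2·(0) + 2·(-1) = 1
  L: 2·[m]_L − [g]_L + [ṁ]_L + 2·[ν]_L + 2·[ε]_L = 2·(0) − (1) + (0) + 2·(2) + 2·(-3) = -3
  T: 2·[m]_T − [g]_T + [ṁ]_T + 2·[ν]_T + 2·[ε]_T = 2·(0) − (-2) + (-1) + 2·(-1) + 2·(4) = 7
  I: 2·[m]_I − [g]_I + [ṁ]_I + 2·[ν]_I + 2·[ε]_I = 2·(0) − (0) + (0) + 2·(0) + 2·(2) = 4
Net dimensions [M L⁻³ T⁷ I⁴] ≠ [1] — not dimensionless.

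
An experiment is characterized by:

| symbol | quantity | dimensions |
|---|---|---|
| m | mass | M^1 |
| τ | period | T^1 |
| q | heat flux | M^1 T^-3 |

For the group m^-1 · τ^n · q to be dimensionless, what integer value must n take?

3

Balance the T exponent: (1)·n from τ, plus −(0) + (-3) = -3 from the rest, must sum to zero.
n − 3 = 0, so n = 3.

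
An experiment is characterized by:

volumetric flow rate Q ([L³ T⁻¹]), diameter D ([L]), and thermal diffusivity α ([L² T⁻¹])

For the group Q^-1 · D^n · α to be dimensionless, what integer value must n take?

1

Balance the L exponent: (1)·n from D, plus −(3) + (2) = -1 from the rest, must sum to zero.
n − 1 = 0, so n = 1.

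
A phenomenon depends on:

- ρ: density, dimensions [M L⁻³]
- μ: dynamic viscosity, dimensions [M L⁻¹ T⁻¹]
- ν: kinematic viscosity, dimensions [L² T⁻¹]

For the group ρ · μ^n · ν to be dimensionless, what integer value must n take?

Balance the M exponent: (1)·n from μ, plus (1) + (0) = 1 from the rest, must sum to zero.
n + 1 = 0, so n = -1.

-1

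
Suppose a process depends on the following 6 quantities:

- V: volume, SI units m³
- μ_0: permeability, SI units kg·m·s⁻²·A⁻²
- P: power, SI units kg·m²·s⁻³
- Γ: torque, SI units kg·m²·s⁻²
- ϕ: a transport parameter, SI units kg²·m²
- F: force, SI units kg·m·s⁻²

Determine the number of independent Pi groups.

2

There are 6 variables and 4 base dimensions (M, L, T, I).
The dimension matrix has rank 4.
Independent dimensionless groups: 6 − 4 = 2.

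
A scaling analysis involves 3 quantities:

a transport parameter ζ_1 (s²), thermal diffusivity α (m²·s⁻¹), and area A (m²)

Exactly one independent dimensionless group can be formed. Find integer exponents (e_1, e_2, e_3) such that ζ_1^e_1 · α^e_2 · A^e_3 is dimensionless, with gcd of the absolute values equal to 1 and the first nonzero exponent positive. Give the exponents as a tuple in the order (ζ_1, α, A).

(1, 2, -2)

L: e_1·(0) + e_2·(2) + e_3·(2) = 0
T: e_1·(2) + e_2·(-1) + e_3·(0) = 0
Solving this homogeneous linear system for the smallest-integer solution (first nonzero entry positive) gives (1, 2, -2).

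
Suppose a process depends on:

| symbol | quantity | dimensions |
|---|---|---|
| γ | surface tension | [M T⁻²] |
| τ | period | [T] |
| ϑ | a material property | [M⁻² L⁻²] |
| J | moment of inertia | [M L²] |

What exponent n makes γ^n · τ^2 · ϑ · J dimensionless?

1

Balance the M exponent: (1)·n from γ, plus 2·(0) + (-2) + (1) = -1 from the rest, must sum to zero.
n − 1 = 0, so n = 1.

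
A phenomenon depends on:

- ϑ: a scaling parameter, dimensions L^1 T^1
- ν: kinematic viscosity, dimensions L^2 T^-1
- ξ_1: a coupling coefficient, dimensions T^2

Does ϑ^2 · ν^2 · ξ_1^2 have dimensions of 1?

Sum the exponent of each base dimension across the product:
  L: 2·[ϑ]_L + 2·[ν]_L + 2·[ξ_1]_L = 2·(1) + 2·(2) + 2·(0) = 6
  T: 2·[ϑ]_T + 2·[ν]_T + 2·[ξ_1]_T = 2·(1) + 2·(-1) + 2·(2) = 4
Net dimensions [L⁶ T⁴] ≠ [1] — not dimensionless.

no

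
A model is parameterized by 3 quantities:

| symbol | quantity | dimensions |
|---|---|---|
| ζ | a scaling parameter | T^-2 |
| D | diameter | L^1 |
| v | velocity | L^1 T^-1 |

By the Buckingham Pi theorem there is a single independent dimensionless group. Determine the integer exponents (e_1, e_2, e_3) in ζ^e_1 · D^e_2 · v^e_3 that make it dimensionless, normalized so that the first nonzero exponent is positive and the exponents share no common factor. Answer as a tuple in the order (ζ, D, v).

(1, 2, -2)

L: e_1·(0) + e_2·(1) + e_3·(1) = 0
T: e_1·(-2) + e_2·(0) + e_3·(-1) = 0
Solving this homogeneous linear system for the smallest-integer solution (first nonzero entry positive) gives (1, 2, -2).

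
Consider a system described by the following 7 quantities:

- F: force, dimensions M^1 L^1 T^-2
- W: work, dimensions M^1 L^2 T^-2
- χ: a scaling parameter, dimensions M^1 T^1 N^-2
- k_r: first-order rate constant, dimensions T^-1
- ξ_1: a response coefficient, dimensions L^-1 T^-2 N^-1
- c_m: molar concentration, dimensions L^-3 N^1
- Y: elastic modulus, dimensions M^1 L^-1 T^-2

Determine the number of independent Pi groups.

3

There are 7 variables and 4 base dimensions (M, L, T, N).
The dimension matrix has rank 4.
Independent dimensionless groups: 7 − 4 = 3.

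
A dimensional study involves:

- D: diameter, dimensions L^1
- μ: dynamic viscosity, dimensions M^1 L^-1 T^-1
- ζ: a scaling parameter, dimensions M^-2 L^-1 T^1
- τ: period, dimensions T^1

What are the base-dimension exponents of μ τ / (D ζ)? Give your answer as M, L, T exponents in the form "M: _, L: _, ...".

Collect each base-dimension exponent across the product:
  M: −(0) + (1) − (-2) + (0) = 3
  L: −(1) + (-1) − (-1) + (0) = -1
  T: −(0) + (-1) − (1) + (1) = -1
So the dimensions are [M³ L⁻¹ T⁻¹].

M: 3, L: -1, T: -1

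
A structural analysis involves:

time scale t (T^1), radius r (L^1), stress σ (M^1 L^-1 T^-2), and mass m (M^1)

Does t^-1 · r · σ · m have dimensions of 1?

no

Sum the exponent of each base dimension across the product:
  M: −[t]_M + [r]_M + [σ]_M + [m]_M = −(0) + (0) + (1) + (1) = 2
  L: −[t]_L + [r]_L + [σ]_L + [m]_L = −(0) + (1) + (-1) + (0) = 0
  T: −[t]_T + [r]_T + [σ]_T + [m]_T = −(1) + (0) + (-2) + (0) = -3
Net dimensions [M² T⁻³] ≠ [1] — not dimensionless.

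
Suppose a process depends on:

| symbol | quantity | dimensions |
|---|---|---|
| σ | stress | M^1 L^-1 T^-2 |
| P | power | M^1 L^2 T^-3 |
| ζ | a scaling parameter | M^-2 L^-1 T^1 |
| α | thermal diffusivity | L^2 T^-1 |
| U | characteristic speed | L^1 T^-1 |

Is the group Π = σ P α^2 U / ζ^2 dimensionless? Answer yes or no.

Sum the exponent of each base dimension across the product:
  M: [σ]_M + [P]_M − 2·[ζ]_M + 2·[α]_M + [U]_M = (1) + (1) − 2·(-2) + 2·(0) + (0) = 6
  L: [σ]_L + [P]_L − 2·[ζ]_L + 2·[α]_L + [U]_L = (-1) + (2) − 2·(-1) + 2·(2) + (1) = 8
  T: [σ]_T + [P]_T − 2·[ζ]_T + 2·[α]_T + [U]_T = (-2) + (-3) − 2·(1) + 2·(-1) + (-1) = -10
Net dimensions [M⁶ L⁸ T⁻¹⁰] ≠ [1] — not dimensionless.

no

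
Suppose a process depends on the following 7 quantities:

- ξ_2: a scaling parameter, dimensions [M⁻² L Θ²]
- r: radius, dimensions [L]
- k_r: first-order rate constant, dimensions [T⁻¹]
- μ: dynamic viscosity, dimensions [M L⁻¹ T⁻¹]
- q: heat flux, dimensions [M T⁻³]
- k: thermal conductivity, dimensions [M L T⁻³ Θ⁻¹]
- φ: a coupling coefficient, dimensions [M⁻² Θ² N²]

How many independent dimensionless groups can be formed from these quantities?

2

There are 7 variables and 5 base dimensions (M, L, T, Θ, N).
The dimension matrix has rank 5.
Independent dimensionless groups: 7 − 5 = 2.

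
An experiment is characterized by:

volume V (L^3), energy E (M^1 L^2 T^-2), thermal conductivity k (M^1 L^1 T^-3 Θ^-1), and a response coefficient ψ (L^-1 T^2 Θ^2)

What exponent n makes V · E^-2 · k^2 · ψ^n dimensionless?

1

Balance the L exponent: (-1)·n from ψ, plus (3) − 2·(2) + 2·(1) = 1 from the rest, must sum to zero.
−n + 1 = 0, so n = 1.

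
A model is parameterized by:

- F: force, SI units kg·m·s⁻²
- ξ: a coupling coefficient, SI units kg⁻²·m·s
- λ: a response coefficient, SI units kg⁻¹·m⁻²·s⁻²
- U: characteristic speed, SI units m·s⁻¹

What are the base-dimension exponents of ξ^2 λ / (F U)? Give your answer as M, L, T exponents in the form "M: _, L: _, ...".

Collect each base-dimension exponent across the product:
  M: −(1) + 2·(-2) + (-1) − (0) = -6
  L: −(1) + 2·(1) + (-2) − (1) = -2
  T: −(-2) + 2·(1) + (-2) − (-1) = 3
So the dimensions are [M⁻⁶ L⁻² T³].

M: -6, L: -2, T: 3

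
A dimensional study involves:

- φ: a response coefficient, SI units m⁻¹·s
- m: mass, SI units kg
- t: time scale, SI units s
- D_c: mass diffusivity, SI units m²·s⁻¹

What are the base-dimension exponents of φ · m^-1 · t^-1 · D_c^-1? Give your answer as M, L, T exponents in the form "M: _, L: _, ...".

Collect each base-dimension exponent across the product:
  M: (0) − (1) − (0) − (0) = -1
  L: (-1) − (0) − (0) − (2) = -3
  T: (1) − (0) − (1) − (-1) = 1
So the dimensions are [M⁻¹ L⁻³ T].

M: -1, L: -3, T: 1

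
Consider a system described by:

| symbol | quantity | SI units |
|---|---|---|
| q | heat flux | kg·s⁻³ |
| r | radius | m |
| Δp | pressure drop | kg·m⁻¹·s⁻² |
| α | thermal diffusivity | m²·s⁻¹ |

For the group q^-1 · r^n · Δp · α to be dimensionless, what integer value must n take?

-1

Balance the L exponent: (1)·n from r, plus −(0) + (-1) + (2) = 1 from the rest, must sum to zero.
n + 1 = 0, so n = -1.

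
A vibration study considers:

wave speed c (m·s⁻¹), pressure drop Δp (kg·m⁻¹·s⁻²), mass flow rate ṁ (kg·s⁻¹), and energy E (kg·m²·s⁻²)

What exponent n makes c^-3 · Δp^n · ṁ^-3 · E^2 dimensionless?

1

Balance the M exponent: (1)·n from Δp, plus −3·(0) − 3·(1) + 2·(1) = -1 from the rest, must sum to zero.
n − 1 = 0, so n = 1.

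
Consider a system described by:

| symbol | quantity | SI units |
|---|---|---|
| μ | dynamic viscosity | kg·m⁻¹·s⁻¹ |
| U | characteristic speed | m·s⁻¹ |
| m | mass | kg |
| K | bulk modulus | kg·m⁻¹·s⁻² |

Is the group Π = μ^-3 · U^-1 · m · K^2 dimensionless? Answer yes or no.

Sum the exponent of each base dimension across the product:
  M: −3·[μ]_M − [U]_M + [m]_M + 2·[K]_M = −3·(1) − (0) + (1) + 2·(1) = 0
  L: −3·[μ]_L − [U]_L + [m]_L + 2·[K]_L = −3·(-1) − (1) + (0) + 2·(-1) = 0
  T: −3·[μ]_T − [U]_T + [m]_T + 2·[K]_T = −3·(-1) − (-1) + (0) + 2·(-2) = 0
  N: −3·[μ]_N − [U]_N + [m]_N + 2·[K]_N = −3·(0) − (0) + (0) + 2·(0) = 0
All base exponents vanish — dimensionless.

yes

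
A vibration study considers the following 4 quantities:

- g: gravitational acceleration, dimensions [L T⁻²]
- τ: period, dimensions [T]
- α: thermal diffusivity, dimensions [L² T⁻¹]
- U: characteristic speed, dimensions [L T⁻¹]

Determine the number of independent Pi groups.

There are 4 variables and 2 base dimensions (L, T).
The dimension matrix has rank 2.
Independent dimensionless groups: 4 − 2 = 2.

2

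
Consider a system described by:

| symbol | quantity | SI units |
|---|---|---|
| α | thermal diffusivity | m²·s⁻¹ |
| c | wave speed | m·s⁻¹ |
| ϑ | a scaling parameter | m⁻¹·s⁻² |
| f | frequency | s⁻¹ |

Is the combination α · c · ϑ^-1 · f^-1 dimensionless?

no

Sum the exponent of each base dimension across the product:
  L: [α]_L + [c]_L − [ϑ]_L − [f]_L = (2) + (1) − (-1) − (0) = 4
  T: [α]_T + [c]_T − [ϑ]_T − [f]_T = (-1) + (-1) − (-2) − (-1) = 1
Net dimensions [L⁴ T] ≠ [1] — not dimensionless.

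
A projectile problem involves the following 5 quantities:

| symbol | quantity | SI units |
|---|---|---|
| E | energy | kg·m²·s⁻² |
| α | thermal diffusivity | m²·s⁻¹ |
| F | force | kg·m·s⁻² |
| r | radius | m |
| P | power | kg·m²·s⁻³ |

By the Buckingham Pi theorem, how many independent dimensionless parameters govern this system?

There are 5 variables and 3 base dimensions (M, L, T).
The dimension matrix has rank 3.
Independent dimensionless groups: 5 − 3 = 2.

2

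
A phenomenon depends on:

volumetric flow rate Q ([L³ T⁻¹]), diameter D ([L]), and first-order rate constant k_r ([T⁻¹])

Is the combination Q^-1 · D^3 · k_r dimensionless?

yes

Sum the exponent of each base dimension across the product:
  L: −[Q]_L + 3·[D]_L + [k_r]_L = −(3) + 3·(1) + (0) = 0
  T: −[Q]_T + 3·[D]_T + [k_r]_T = −(-1) + 3·(0) + (-1) = 0
All base exponents vanish — dimensionless.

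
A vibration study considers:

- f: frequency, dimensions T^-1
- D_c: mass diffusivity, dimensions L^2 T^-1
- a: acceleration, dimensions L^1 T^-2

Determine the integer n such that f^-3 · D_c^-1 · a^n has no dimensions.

2

Balance the L exponent: (1)·n from a, plus −3·(0) − (2) = -2 from the rest, must sum to zero.
n − 2 = 0, so n = 2.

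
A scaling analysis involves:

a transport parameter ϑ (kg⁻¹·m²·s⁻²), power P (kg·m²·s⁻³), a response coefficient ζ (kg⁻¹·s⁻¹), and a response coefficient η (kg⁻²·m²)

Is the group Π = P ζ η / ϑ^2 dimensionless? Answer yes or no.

yes

Sum the exponent of each base dimension across the product:
  M: −2·[ϑ]_M + [P]_M + [ζ]_M + [η]_M = −2·(-1) + (1) + (-1) + (-2) = 0
  L: −2·[ϑ]_L + [P]_L + [ζ]_L + [η]_L = −2·(2) + (2) + (0) + (2) = 0
  T: −2·[ϑ]_T + [P]_T + [ζ]_T + [η]_T = −2·(-2) + (-3) + (-1) + (0) = 0
All base exponents vanish — dimensionless.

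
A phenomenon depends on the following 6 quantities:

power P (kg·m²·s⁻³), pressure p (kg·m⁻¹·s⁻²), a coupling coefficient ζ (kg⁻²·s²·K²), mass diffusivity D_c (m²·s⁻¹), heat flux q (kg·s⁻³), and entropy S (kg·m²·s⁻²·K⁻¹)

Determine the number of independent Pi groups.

There are 6 variables and 4 base dimensions (M, L, T, Θ).
The dimension matrix has rank 4.
Independent dimensionless groups: 6 − 4 = 2.

2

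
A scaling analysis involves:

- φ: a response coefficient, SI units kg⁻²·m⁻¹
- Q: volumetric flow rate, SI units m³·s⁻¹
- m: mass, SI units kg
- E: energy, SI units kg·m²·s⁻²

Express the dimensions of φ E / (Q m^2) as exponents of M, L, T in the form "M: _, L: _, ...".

Collect each base-dimension exponent across the product:
  M: (-2) − (0) − 2·(1) + (1) = -3
  L: (-1) − (3) − 2·(0) + (2) = -2
  T: (0) − (-1) − 2·(0) + (-2) = -1
So the dimensions are [M⁻³ L⁻² T⁻¹].

M: -3, L: -2, T: -1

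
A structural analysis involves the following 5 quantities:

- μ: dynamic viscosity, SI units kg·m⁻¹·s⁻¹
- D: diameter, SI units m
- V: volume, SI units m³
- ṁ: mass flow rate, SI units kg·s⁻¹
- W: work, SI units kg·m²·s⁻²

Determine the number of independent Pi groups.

There are 5 variables and 3 base dimensions (M, L, T).
The dimension matrix has rank 3.
Independent dimensionless groups: 5 − 3 = 2.

2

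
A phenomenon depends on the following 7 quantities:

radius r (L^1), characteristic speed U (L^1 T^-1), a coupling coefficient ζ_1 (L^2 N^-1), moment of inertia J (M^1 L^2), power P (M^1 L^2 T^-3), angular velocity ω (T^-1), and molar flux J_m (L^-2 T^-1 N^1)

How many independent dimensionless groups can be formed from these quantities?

There are 7 variables and 4 base dimensions (M, L, T, N).
The dimension matrix has rank 4.
Independent dimensionless groups: 7 − 4 = 3.

3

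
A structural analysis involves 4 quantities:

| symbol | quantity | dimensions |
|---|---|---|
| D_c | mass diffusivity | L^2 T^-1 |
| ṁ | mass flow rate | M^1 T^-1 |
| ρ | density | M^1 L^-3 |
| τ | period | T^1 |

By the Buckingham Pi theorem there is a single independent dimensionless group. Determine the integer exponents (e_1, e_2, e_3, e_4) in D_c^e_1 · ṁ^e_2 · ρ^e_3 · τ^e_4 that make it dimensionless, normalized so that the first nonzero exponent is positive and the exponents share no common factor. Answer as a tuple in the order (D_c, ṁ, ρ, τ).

M: e_1·(0) + e_2·(1) + e_3·(1) + e_4·(0) = 0
L: e_1·(2) + e_2·(0) + e_3·(-3) + e_4·(0) = 0
T: e_1·(-1) + e_2·(-1) + e_3·(0) + e_4·(1) = 0
Solving this homogeneous linear system for the smallest-integer solution (first nonzero entry positive) gives (3, -2, 2, 1).

(3, -2, 2, 1)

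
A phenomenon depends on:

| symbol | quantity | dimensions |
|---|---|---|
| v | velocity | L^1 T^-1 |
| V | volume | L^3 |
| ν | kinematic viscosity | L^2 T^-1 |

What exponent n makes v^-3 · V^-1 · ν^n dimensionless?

Balance the L exponent: (2)·n from ν, plus −3·(1) − (3) = -6 from the rest, must sum to zero.
2n − 6 = 0, so n = 3.

3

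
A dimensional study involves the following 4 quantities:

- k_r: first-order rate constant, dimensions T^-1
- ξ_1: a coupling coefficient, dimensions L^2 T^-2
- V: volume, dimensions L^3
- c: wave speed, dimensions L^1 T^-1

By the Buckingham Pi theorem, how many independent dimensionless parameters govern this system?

2

There are 4 variables and 2 base dimensions (L, T).
The dimension matrix has rank 2.
Independent dimensionless groups: 4 − 2 = 2.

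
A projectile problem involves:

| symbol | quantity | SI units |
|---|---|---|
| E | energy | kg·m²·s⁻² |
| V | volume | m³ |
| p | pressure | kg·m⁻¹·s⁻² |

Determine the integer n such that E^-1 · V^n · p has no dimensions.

Balance the L exponent: (3)·n from V, plus −(2) + (-1) = -3 from the rest, must sum to zero.
3n − 3 = 0, so n = 1.

1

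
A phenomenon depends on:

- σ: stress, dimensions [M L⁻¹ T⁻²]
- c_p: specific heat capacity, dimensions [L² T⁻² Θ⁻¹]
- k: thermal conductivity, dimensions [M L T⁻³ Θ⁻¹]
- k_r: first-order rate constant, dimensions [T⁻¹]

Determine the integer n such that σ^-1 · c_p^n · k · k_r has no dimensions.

-1

Balance the L exponent: (2)·n from c_p, plus −(-1) + (1) + (0) = 2 from the rest, must sum to zero.
2n + 2 = 0, so n = -1.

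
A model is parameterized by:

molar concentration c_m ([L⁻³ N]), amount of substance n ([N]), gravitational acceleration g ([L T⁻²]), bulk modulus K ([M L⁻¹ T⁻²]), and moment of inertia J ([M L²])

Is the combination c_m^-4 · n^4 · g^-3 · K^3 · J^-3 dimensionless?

yes

Sum the exponent of each base dimension across the product:
  M: −4·[c_m]_M + 4·[n]_M − 3·[g]_M + 3·[K]_M − 3·[J]_M = −4·(0) + 4·(0) − 3·(0) + 3·(1) − 3·(1) = 0
  L: −4·[c_m]_L + 4·[n]_L − 3·[g]_L + 3·[K]_L − 3·[J]_L = −4·(-3) + 4·(0) − 3·(1) + 3·(-1) − 3·(2) = 0
  T: −4·[c_m]_T + 4·[n]_T − 3·[g]_T + 3·[K]_T − 3·[J]_T = −4·(0) + 4·(0) − 3·(-2) + 3·(-2) − 3·(0) = 0
  N: −4·[c_m]_N + 4·[n]_N − 3·[g]_N + 3·[K]_N − 3·[J]_N = −4·(1) + 4·(1) − 3·(0) + 3·(0) − 3·(0) = 0
All base exponents vanish — dimensionless.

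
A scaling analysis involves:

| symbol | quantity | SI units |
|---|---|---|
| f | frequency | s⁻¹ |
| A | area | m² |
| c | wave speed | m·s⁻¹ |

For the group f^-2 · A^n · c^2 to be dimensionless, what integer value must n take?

-1

Balance the L exponent: (2)·n from A, plus −2·(0) + 2·(1) = 2 from the rest, must sum to zero.
2n + 2 = 0, so n = -1.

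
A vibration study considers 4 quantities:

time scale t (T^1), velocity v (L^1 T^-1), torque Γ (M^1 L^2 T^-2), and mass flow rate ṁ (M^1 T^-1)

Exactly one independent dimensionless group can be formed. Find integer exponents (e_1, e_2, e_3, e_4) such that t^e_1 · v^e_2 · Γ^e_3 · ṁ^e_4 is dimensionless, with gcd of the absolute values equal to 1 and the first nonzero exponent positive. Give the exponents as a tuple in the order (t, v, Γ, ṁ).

(1, 2, -1, 1)

M: e_1·(0) + e_2·(0) + e_3·(1) + e_4·(1) = 0
L: e_1·(0) + e_2·(1) + e_3·(2) + e_4·(0) = 0
T: e_1·(1) + e_2·(-1) + e_3·(-2) + e_4·(-1) = 0
Solving this homogeneous linear system for the smallest-integer solution (first nonzero entry positive) gives (1, 2, -1, 1).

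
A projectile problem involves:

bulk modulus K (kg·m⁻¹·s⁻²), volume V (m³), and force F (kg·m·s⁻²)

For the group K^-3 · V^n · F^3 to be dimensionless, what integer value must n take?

-2

Balance the L exponent: (3)·n from V, plus −3·(-1) + 3·(1) = 6 from the rest, must sum to zero.
3n + 6 = 0, so n = -2.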